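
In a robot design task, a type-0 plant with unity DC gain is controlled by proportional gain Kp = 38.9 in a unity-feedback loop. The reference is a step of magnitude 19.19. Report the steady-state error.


e_ss = R/(1 + Kp) = 19.19/(1 + 38.9) = 19.19/39.9000 = 0.4810

0.4810


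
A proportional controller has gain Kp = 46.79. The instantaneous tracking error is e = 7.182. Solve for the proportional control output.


u_P = Kp * e = 46.79 * 7.182 = 336.0458

336.0458


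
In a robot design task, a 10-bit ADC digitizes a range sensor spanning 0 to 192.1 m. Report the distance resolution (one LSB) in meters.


res = range / 2^n = 192.1/2^10 = 192.1/1024 = 0.1876

0.1876 m


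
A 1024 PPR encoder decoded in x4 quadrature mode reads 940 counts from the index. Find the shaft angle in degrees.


angle = counts * 360 / (PPR*4) = 940 * 360 / 4096 = 82.6172

82.6172 degrees


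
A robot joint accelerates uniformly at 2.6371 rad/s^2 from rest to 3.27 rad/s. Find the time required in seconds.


t = delta_omega / alpha = 3.27 / 2.6371 = 1.2400

1.2400 s


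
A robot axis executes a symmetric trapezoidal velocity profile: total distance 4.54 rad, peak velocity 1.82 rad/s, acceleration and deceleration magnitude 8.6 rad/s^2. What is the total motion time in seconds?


t_acc = v/a = 1.82/8.6 = 0.211628 s
d_acc = v^2/(2a) = 0.192581 rad (each ramp)
d_cruise = 4.54 - 2*0.192581 = 4.154838 rad
t_cruise = 4.154838/1.82 = 2.282878 s
t_total = 2*0.211628 + 2.282878 = 2.7061

2.7061 s


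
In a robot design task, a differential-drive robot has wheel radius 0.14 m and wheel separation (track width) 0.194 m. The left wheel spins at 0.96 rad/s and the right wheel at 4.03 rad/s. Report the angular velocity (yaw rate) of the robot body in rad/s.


omega = r*(wR - wL)/L = 0.14*(4.03 - (0.96))/0.194 = 2.2155

2.2155 rad/s


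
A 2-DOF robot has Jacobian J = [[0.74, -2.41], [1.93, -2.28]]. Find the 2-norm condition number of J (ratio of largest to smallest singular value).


JJ^T eigenvalues: trace(JJ^T) = 15.2790, det(JJ^T) = det(J)^2 = 8.78588881
s_max^2 = (15.2790 + sqrt(198.30428576))/2 = 14.68052773
s_min^2 = (15.2790 - sqrt(198.30428576))/2 = 0.59847227
kappa = s_max/s_min = sqrt(14.68052773/0.59847227) = 4.9528

4.9528


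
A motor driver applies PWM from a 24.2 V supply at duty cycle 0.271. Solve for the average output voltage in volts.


V_avg = V_supply * D = 24.2*0.271 = 6.5582

6.5582 V


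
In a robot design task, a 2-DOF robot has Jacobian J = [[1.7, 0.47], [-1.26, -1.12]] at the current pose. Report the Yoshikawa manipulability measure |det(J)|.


det(J) = 1.7*-1.12 - (0.47)*(-1.26) = -1.3118
|det(J)| = 1.3118

1.3118


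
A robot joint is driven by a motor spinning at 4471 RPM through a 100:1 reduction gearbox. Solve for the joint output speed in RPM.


omega_joint = omega_motor / N = 4471 / 100 = 44.7100

44.7100 RPM


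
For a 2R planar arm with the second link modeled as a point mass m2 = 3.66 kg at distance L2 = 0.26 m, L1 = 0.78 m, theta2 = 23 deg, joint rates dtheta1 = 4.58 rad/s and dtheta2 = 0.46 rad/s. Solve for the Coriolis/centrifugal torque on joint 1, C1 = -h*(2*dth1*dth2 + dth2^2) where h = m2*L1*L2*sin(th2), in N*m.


h = m2*L1*L2*sin(th2) = 3.66*0.78*0.26*sin(23 deg) = 0.290019
C1 = -h*(2*4.58*0.46 + 0.46^2) = -0.290019*4.4252 = -1.2834

-1.2834 N*m


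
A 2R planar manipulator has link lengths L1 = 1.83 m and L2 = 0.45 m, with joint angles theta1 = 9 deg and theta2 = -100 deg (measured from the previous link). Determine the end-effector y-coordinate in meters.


y = L1*sin(th1) + L2*sin(th1+th2) = 1.83*sin(9 deg) + 0.45*sin(-91 deg) = -0.1637

-0.1637 m


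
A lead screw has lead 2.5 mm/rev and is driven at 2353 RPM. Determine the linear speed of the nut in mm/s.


v = lead * (RPM/60) = 2.5*2353/60 = 98.0417

98.0417 mm/s


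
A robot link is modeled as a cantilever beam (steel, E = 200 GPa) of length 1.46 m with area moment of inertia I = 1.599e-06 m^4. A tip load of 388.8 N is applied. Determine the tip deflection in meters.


delta = F*L^3/(3*E*I) = 388.8*1.46^3/(3*2.000e+11*1.599e-06)
      = 1209.9984768/959400 = 0.0013

0.0013 m


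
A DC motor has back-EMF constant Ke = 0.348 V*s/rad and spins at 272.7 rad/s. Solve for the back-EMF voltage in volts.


V_emf = Ke * omega = 0.348*272.7 = 94.8996

94.8996 V


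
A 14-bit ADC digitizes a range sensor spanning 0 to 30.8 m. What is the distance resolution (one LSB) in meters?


res = range / 2^n = 30.8/2^14 = 30.8/16384 = 0.0019

0.0019 m


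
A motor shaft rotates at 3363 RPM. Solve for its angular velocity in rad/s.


omega = 3363 * 2*pi/60 = 352.1725

352.1725 rad/s


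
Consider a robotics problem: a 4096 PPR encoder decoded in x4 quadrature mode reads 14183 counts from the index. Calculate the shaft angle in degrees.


angle = counts * 360 / (PPR*4) = 14183 * 360 / 16384 = 311.6382

311.6382 degrees


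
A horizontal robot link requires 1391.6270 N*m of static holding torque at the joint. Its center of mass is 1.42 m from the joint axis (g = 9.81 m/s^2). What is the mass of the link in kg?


m = tau / (g*L) = 1391.6270 / (9.81 * 1.42) = 99.9000

99.9000 kg


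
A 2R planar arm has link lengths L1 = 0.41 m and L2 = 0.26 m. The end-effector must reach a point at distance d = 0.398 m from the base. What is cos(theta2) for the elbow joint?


cos(th2) = (d^2 - L1^2 - L2^2)/(2*L1*L2) = (0.398^2 - 0.41^2 - 0.26^2)/(2*0.41*0.26) = -0.3626

-0.3626


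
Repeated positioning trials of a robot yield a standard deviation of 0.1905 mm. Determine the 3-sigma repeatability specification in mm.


repeatability = 3*sigma = 3*0.1905 = 0.5715

0.5715 mm


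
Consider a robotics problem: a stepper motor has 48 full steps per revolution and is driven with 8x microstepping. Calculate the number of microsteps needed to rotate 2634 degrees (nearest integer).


step_size = 360/(48*8) = 360/384 = 0.937500 deg
n = 2634/(360/384) = 2634*384/360 = 2809.6000 -> 2810

2810 steps


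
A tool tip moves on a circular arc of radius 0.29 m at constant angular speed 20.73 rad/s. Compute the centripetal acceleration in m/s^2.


a_c = omega^2 * r = 20.73^2 * 0.29 = 124.6225

124.6225 m/s^2


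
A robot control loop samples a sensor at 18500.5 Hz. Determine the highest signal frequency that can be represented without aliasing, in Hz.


f_max = f_s/2 = 18500.5/2 = 9250.2500

9250.2500 Hz


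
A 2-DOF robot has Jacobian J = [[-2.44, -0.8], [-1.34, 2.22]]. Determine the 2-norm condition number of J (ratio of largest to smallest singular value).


JJ^T eigenvalues: trace(JJ^T) = 13.3176, det(JJ^T) = det(J)^2 = 42.10452544
s_max^2 = (13.3176 + sqrt(8.94036800))/2 = 8.15382241
s_min^2 = (13.3176 - sqrt(8.94036800))/2 = 5.16377759
kappa = s_max/s_min = sqrt(8.15382241/5.16377759) = 1.2566

1.2566


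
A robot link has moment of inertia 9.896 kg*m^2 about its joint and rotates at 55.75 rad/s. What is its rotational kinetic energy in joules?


KE = (1/2)*I*omega^2 = 0.5*9.896*55.75^2 = 15378.6933

15378.6933 J


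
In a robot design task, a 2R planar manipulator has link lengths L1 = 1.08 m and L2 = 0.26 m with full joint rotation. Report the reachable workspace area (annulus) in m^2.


r_max = L1 + L2 = 1.3400, r_min = |L1 - L2| = 0.8200
A = pi*(r_max^2 - r_min^2) = pi*(1.7956 - 0.6724) = 3.5286

3.5286 m^2


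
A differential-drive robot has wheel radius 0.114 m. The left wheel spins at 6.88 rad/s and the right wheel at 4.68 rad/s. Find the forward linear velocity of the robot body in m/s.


v = r*(wR + wL)/2 = 0.114*(4.68 + 6.88)/2 = 0.6589

0.6589 m/s


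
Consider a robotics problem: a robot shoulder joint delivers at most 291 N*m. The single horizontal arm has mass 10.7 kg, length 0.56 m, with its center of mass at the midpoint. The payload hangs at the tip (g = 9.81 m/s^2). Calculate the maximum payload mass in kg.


tau_arm = m_arm*g*(L/2) = 10.7*9.81*0.56/2 = 29.3908 N*m
tau_payload = tau_max - tau_arm = 291 - 29.3908 = 261.6092
m_payload = tau_payload / (g*L) = 261.6092 / (9.81*0.56) = 47.6207

47.6207 kg


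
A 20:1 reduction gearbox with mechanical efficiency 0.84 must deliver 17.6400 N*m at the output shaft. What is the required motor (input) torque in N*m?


tau_in = tau_out / (N * eta) = 17.6400 / (20 * 0.84) = 1.0500

1.0500 N*m


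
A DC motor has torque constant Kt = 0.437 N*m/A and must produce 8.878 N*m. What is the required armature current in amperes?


I = tau / Kt = 8.878/0.437 = 20.3158

20.3158 A


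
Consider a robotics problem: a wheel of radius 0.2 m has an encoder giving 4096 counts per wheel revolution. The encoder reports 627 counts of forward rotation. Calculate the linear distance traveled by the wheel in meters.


revs = 627/4096 = 0.153076
d = revs * 2*pi*r = 0.153076 * 2*pi*0.2 = 0.1924

0.1924 m


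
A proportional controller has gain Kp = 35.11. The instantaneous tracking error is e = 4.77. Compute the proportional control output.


u_P = Kp * e = 35.11 * 4.77 = 167.4747

167.4747


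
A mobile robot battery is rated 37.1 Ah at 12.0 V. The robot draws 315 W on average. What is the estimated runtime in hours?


E = 37.1*12.0 = 445.2000 Wh
t = E/P = 445.2000/315 = 1.4133

1.4133 hours


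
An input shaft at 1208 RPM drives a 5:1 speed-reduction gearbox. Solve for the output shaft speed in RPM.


omega_out = omega_in / N = 1208 / 5 = 241.6000

241.6000 RPM


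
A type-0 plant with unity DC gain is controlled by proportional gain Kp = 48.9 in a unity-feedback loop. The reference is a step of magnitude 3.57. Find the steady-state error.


e_ss = R/(1 + Kp) = 3.57/(1 + 48.9) = 3.57/49.9000 = 0.0715

0.0715


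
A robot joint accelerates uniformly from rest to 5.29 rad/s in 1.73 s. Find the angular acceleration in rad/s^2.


alpha = delta_omega / t = 5.29 / 1.73 = 3.0578

3.0578 rad/s^2


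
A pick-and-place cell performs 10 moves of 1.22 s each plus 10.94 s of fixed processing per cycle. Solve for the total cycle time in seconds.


T = 10*1.22 + 10.94 = 23.1400

23.1400 s


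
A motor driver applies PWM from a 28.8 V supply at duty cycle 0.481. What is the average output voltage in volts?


V_avg = V_supply * D = 28.8*0.481 = 13.8528

13.8528 V


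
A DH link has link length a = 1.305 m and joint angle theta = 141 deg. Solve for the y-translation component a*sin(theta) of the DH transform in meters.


a*sin(theta) = 1.305*sin(141 deg) = 0.8213

0.8213 m


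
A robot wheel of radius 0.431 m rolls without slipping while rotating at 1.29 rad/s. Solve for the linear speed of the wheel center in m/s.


v = omega * r = 1.29 * 0.431 = 0.5560

0.5560 m/s


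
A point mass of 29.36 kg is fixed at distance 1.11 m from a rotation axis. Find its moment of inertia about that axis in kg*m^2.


I = m*r^2 = 29.36*1.11^2 = 36.1745

36.1745 kg*m^2


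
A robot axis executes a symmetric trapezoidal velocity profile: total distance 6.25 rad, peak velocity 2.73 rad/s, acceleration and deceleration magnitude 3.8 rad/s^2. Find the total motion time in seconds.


t_acc = v/a = 2.73/3.8 = 0.718421 s
d_acc = v^2/(2a) = 0.980645 rad (each ramp)
d_cruise = 6.25 - 2*0.980645 = 4.288710 rad
t_cruise = 4.288710/2.73 = 1.570956 s
t_total = 2*0.718421 + 1.570956 = 3.0078

3.0078 s


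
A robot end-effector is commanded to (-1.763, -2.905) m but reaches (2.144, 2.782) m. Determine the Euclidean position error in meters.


dx = 2.144 - (-1.763) = 3.9070, dy = 2.782 - (-2.905) = 5.6870
err = sqrt(15.264649 + 32.341969) = 6.8998

6.8998 m


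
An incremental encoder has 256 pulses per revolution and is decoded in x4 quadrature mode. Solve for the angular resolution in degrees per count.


resolution = 360 / (PPR * 4) = 360 / 1024 = 0.3516

0.3516 degrees


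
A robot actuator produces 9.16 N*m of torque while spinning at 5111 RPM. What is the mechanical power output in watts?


omega = 5111 * 2*pi/60 = 535.222668 rad/s
P = tau * omega = 9.16 * 535.222668 = 4902.6396

4902.6396 W


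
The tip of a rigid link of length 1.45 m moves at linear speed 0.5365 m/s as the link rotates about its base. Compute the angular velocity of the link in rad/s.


omega = v / L = 0.5365 / 1.45 = 0.3700

0.3700 rad/s


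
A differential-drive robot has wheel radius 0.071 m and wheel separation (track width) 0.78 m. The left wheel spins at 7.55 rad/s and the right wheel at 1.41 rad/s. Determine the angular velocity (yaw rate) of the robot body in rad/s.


omega = r*(wR - wL)/L = 0.071*(1.41 - (7.55))/0.78 = -0.5589

-0.5589 rad/s


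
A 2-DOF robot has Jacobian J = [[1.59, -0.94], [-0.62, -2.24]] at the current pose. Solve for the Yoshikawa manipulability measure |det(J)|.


det(J) = 1.59*-2.24 - (-0.94)*(-0.62) = -4.1444
|det(J)| = 4.1444

4.1444


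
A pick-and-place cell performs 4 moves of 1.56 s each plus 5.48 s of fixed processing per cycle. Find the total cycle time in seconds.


T = 4*1.56 + 5.48 = 11.7200

11.7200 s


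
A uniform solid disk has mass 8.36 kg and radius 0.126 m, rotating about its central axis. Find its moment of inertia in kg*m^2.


I = (1/2)*m*R^2 = 0.5*8.36*0.126^2 = 0.0664

0.0664 kg*m^2


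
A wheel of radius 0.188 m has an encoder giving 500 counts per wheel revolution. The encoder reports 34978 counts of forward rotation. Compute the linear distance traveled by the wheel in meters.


revs = 34978/500 = 69.956000
d = revs * 2*pi*r = 69.956000 * 2*pi*0.188 = 82.6347

82.6347 m


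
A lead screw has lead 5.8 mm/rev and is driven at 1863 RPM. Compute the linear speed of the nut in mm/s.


v = lead * (RPM/60) = 5.8*1863/60 = 180.0900

180.0900 mm/s


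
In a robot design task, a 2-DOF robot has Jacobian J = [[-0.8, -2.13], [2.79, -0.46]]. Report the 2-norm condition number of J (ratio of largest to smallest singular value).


JJ^T eigenvalues: trace(JJ^T) = 13.1726, det(JJ^T) = det(J)^2 = 39.82493449
s_max^2 = (13.1726 + sqrt(14.21765280))/2 = 8.47161515
s_min^2 = (13.1726 - sqrt(14.21765280))/2 = 4.70098485
kappa = s_max/s_min = sqrt(8.47161515/4.70098485) = 1.3424

1.3424


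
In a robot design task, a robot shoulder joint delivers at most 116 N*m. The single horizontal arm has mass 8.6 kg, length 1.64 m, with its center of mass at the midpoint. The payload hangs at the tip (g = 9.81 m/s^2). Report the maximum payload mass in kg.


tau_arm = m_arm*g*(L/2) = 8.6*9.81*1.64/2 = 69.1801 N*m
tau_payload = tau_max - tau_arm = 116 - 69.1801 = 46.8199
m_payload = tau_payload / (g*L) = 46.8199 / (9.81*1.64) = 2.9102

2.9102 kg


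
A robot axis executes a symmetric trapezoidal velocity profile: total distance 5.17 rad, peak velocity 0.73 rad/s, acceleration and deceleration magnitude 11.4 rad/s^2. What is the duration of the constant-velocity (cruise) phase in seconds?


t_acc = v/a = 0.064035 s, d_acc = v^2/(2a) = 0.023373 rad each
d_cruise = 5.17 - 2*0.023373 = 5.123254 rad
t_cruise = d_cruise/v = 5.123254/0.73 = 7.0182

7.0182 s


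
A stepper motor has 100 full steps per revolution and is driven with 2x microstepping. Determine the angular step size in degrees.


step = 360/(100*2) = 360/200 = 1.8000

1.8000 degrees


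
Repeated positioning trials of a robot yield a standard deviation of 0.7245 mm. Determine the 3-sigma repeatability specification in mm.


repeatability = 3*sigma = 3*0.7245 = 2.1735

2.1735 mm


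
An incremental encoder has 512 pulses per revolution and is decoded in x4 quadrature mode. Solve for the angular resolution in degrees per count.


resolution = 360 / (PPR * 4) = 360 / 2048 = 0.1758

0.1758 degrees


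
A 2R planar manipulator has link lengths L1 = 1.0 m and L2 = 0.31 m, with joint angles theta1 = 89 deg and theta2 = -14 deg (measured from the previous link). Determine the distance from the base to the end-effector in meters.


x = L1*cos(th1) + L2*cos(th1+th2) = 0.097686
y = L1*sin(th1) + L2*sin(th1+th2) = 1.299285
d = sqrt(x^2 + y^2) = sqrt(0.009543 + 1.688142) = 1.3030

1.3030 m


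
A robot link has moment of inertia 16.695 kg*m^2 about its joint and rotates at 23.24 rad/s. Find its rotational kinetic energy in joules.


KE = (1/2)*I*omega^2 = 0.5*16.695*23.24^2 = 4508.4647

4508.4647 J


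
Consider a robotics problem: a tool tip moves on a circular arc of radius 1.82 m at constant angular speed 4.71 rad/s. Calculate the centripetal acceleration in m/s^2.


a_c = omega^2 * r = 4.71^2 * 1.82 = 40.3751

40.3751 m/s^2


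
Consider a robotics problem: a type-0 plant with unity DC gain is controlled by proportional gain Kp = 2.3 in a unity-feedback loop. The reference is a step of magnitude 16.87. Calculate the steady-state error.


e_ss = R/(1 + Kp) = 16.87/(1 + 2.3) = 16.87/3.3000 = 5.1121

5.1121


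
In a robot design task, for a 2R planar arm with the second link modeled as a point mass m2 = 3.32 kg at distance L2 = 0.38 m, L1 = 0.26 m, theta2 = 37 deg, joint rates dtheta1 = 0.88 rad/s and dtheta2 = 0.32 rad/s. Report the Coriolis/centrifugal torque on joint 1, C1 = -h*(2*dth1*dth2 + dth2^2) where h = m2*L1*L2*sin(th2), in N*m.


h = m2*L1*L2*sin(th2) = 3.32*0.26*0.38*sin(37 deg) = 0.197405
C1 = -h*(2*0.88*0.32 + 0.32^2) = -0.197405*0.6656 = -0.1314

-0.1314 N*m


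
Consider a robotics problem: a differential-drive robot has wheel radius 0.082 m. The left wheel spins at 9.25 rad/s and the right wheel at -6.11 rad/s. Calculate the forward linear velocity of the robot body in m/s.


v = r*(wR + wL)/2 = 0.082*(-6.11 + 9.25)/2 = 0.1287

0.1287 m/s


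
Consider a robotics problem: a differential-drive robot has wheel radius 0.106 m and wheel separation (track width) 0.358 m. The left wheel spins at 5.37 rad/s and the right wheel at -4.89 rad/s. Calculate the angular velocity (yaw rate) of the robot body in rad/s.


omega = r*(wR - wL)/L = 0.106*(-4.89 - (5.37))/0.358 = -3.0379

-3.0379 rad/s


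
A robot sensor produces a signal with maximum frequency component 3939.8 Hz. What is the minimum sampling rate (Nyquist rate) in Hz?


f_s,min = 2*f_max = 2*3939.8 = 7879.6000

7879.6000 Hz


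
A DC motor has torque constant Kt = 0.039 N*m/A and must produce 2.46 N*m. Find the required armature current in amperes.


I = tau / Kt = 2.46/0.039 = 63.0769

63.0769 A


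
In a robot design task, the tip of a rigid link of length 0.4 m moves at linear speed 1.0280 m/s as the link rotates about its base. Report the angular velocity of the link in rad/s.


omega = v / L = 1.0280 / 0.4 = 2.5700

2.5700 rad/s


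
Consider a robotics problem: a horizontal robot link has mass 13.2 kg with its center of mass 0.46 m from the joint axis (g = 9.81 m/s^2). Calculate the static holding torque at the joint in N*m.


tau = m*g*L = 13.2 * 9.81 * 0.46 = 59.5663

59.5663 N*m


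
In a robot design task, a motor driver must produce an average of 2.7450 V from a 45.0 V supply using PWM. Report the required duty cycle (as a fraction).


D = V_avg/V_supply = 2.7450/45.0 = 0.0610

0.0610


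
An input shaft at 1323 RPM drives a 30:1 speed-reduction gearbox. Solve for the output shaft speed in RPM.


omega_out = omega_in / N = 1323 / 30 = 44.1000

44.1000 RPM


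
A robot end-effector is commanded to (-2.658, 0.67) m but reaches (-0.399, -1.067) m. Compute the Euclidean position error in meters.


dx = -0.399 - (-2.658) = 2.2590, dy = -1.067 - (0.67) = -1.7370
err = sqrt(5.103081 + 3.017169) = 2.8496

2.8496 m


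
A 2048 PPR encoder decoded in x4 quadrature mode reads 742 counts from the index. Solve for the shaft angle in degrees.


angle = counts * 360 / (PPR*4) = 742 * 360 / 8192 = 32.6074

32.6074 degrees


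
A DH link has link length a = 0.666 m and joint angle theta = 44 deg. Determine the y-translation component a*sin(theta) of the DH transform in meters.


a*sin(theta) = 0.666*sin(44 deg) = 0.4626

0.4626 m


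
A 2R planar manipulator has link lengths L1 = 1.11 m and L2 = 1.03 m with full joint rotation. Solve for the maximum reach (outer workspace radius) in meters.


r_max = L1 + L2 = 1.11 + 1.03 = 2.1400

2.1400 m


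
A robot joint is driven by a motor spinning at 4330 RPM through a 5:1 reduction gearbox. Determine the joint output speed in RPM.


omega_joint = omega_motor / N = 4330 / 5 = 866.0000

866.0000 RPM


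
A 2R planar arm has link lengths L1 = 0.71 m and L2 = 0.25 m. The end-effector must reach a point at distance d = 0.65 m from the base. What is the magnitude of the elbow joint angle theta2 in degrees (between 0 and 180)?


cos(th2) = (d^2 - L1^2 - L2^2)/(2*L1*L2) = (0.65^2 - 0.71^2 - 0.25^2)/(2*0.71*0.25) = -0.40591549
th2 = acos(-0.40591549) = 113.9485 deg

113.9485 degrees


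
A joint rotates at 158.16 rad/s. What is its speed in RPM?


RPM = 158.16 * 60/(2*pi) = 1510.3167

1510.3167 RPM


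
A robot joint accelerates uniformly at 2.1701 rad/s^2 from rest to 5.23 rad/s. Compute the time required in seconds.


t = delta_omega / alpha = 5.23 / 2.1701 = 2.4100

2.4100 s


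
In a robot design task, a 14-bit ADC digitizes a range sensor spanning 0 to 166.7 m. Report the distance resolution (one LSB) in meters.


res = range / 2^n = 166.7/2^14 = 166.7/16384 = 0.0102

0.0102 m


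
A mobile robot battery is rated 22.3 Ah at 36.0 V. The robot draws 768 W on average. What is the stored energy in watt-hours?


E = capacity * V = 22.3*36.0 = 802.8000

802.8000 Wh


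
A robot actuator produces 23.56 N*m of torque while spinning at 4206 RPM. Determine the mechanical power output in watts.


omega = 4206 * 2*pi/60 = 440.451290 rad/s
P = tau * omega = 23.56 * 440.451290 = 10377.0324

10377.0324 W


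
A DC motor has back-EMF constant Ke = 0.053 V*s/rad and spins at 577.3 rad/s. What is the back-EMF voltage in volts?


V_emf = Ke * omega = 0.053*577.3 = 30.5969

30.5969 V


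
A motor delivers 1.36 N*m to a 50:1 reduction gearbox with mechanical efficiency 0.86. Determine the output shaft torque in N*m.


tau_out = tau_in * N * eta = 1.36 * 50 * 0.86 = 58.4800

58.4800 N*m


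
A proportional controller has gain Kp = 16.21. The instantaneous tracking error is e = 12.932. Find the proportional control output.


u_P = Kp * e = 16.21 * 12.932 = 209.6277

209.6277


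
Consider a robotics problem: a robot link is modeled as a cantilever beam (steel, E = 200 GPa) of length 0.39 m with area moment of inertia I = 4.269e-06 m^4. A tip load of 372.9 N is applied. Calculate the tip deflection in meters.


delta = F*L^3/(3*E*I) = 372.9*0.39^3/(3*2.000e+11*4.269e-06)
      = 22.1200551/2561400 = 8.6359e-06

8.6359e-06 m


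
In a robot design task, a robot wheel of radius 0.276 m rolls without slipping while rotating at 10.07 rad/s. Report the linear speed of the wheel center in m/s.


v = omega * r = 10.07 * 0.276 = 2.7793

2.7793 m/s


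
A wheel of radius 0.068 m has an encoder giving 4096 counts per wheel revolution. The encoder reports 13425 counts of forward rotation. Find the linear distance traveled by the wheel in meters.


revs = 13425/4096 = 3.277588
d = revs * 2*pi*r = 3.277588 * 2*pi*0.068 = 1.4004

1.4004 m


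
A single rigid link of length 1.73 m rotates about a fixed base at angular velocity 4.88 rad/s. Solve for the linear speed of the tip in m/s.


v = L*omega = 1.73 * 4.88 = 8.4424

8.4424 m/s


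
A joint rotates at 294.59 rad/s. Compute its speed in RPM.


RPM = 294.59 * 60/(2*pi) = 2813.1273

2813.1273 RPM


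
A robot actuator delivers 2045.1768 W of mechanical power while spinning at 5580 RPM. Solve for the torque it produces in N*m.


omega = 5580 * 2*pi/60 = 584.336234 rad/s
tau = P / omega = 2045.1768 / 584.336234 = 3.5000

3.5000 N*m


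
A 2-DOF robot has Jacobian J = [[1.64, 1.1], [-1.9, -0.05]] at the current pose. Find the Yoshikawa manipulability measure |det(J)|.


det(J) = 1.64*-0.05 - (1.1)*(-1.9) = 2.0080
|det(J)| = 2.0080

2.0080


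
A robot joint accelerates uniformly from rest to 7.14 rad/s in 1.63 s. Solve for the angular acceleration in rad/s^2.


alpha = delta_omega / t = 7.14 / 1.63 = 4.3804

4.3804 rad/s^2


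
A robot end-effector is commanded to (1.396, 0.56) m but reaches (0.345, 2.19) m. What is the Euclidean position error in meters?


dx = 0.345 - (1.396) = -1.0510, dy = 2.19 - (0.56) = 1.6300
err = sqrt(1.104601 + 2.656900) = 1.9395

1.9395 m


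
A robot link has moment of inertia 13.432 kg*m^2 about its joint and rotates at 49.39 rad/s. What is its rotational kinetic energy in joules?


KE = (1/2)*I*omega^2 = 0.5*13.432*49.39^2 = 16382.8230

16382.8230 J


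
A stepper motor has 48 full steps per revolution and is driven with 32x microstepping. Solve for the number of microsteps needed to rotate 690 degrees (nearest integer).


step_size = 360/(48*32) = 360/1536 = 0.234375 deg
n = 690/(360/1536) = 690*1536/360 = 2944

2944 steps


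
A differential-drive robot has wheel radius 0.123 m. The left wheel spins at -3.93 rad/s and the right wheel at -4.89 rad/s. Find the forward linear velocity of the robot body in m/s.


v = r*(wR + wL)/2 = 0.123*(-4.89 + -3.93)/2 = -0.5424

-0.5424 m/s


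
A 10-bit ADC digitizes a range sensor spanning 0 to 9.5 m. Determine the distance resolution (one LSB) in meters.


res = range / 2^n = 9.5/2^10 = 9.5/1024 = 0.0093

0.0093 m


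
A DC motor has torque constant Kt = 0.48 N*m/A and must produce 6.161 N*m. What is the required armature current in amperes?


I = tau / Kt = 6.161/0.48 = 12.8354

12.8354 A


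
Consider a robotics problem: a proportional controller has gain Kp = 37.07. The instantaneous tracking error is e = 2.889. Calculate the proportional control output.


u_P = Kp * e = 37.07 * 2.889 = 107.0952

107.0952


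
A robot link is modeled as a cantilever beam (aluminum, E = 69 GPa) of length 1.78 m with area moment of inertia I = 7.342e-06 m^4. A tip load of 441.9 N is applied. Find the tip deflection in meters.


delta = F*L^3/(3*E*I) = 441.9*1.78^3/(3*6.900e+10*7.342e-06)
      = 2492.2064088/1519794 = 0.0016

0.0016 m


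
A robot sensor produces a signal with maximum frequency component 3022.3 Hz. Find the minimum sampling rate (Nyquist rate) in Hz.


f_s,min = 2*f_max = 2*3022.3 = 6044.6000

6044.6000 Hz


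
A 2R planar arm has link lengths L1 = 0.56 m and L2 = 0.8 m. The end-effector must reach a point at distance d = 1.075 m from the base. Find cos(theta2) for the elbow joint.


cos(th2) = (d^2 - L1^2 - L2^2)/(2*L1*L2) = (1.075^2 - 0.56^2 - 0.8^2)/(2*0.56*0.8) = 0.2255

0.2255


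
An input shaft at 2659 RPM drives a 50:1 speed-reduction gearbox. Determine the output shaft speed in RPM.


omega_out = omega_in / N = 2659 / 50 = 53.1800

53.1800 RPM


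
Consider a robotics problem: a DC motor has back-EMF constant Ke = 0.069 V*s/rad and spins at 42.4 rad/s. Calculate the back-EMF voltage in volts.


V_emf = Ke * omega = 0.069*42.4 = 2.9256

2.9256 V


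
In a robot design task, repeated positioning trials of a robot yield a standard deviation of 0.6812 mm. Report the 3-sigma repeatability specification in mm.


repeatability = 3*sigma = 3*0.6812 = 2.0436

2.0436 mm


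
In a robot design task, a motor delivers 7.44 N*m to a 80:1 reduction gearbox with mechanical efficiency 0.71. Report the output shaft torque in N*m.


tau_out = tau_in * N * eta = 7.44 * 80 * 0.71 = 422.5920

422.5920 N*m


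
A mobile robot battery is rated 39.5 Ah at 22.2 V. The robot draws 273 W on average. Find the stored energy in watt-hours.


E = capacity * V = 39.5*22.2 = 876.9000

876.9000 Wh


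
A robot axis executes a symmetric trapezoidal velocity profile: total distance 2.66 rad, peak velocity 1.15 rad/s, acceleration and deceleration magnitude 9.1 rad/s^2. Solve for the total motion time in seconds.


t_acc = v/a = 1.15/9.1 = 0.126374 s
d_acc = v^2/(2a) = 0.072665 rad (each ramp)
d_cruise = 2.66 - 2*0.072665 = 2.514670 rad
t_cruise = 2.514670/1.15 = 2.186670 s
t_total = 2*0.126374 + 2.186670 = 2.4394

2.4394 s


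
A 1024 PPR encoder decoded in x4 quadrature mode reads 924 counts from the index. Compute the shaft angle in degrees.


angle = counts * 360 / (PPR*4) = 924 * 360 / 4096 = 81.2109

81.2109 degrees


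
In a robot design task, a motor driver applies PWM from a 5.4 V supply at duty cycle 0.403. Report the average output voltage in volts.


V_avg = V_supply * D = 5.4*0.403 = 2.1762

2.1762 V


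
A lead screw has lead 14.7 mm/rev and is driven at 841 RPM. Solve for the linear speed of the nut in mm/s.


v = lead * (RPM/60) = 14.7*841/60 = 206.0450

206.0450 mm/s


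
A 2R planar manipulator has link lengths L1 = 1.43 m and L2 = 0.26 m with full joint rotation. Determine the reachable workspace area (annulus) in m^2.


r_max = L1 + L2 = 1.6900, r_min = |L1 - L2| = 1.1700
A = pi*(r_max^2 - r_min^2) = pi*(2.8561 - 1.3689) = 4.6722

4.6722 m^2


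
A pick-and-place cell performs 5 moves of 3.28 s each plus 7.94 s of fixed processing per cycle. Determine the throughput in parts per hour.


T_cycle = 5*3.28 + 7.94 = 24.3400 s
rate = 3600/T = 147.9047

147.9047 parts/hour


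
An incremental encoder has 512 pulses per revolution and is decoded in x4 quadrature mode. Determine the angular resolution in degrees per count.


resolution = 360 / (PPR * 4) = 360 / 2048 = 0.1758

0.1758 degrees


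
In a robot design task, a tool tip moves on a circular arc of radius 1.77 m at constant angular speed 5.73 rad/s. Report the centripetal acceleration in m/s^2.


a_c = omega^2 * r = 5.73^2 * 1.77 = 58.1142

58.1142 m/s^2


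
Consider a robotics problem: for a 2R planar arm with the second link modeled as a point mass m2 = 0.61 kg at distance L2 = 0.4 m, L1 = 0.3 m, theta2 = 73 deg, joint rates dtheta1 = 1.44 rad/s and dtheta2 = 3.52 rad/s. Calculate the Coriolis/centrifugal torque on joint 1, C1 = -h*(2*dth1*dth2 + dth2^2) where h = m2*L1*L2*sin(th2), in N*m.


h = m2*L1*L2*sin(th2) = 0.61*0.3*0.4*sin(73 deg) = 0.070002
C1 = -h*(2*1.44*3.52 + 3.52^2) = -0.070002*22.5280 = -1.5770

-1.5770 N*m


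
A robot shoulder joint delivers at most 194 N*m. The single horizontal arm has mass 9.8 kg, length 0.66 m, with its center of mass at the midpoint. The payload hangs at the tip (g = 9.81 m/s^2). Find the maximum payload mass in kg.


tau_arm = m_arm*g*(L/2) = 9.8*9.81*0.66/2 = 31.7255 N*m
tau_payload = tau_max - tau_arm = 194 - 31.7255 = 162.2745
m_payload = tau_payload / (g*L) = 162.2745 / (9.81*0.66) = 25.0632

25.0632 kg


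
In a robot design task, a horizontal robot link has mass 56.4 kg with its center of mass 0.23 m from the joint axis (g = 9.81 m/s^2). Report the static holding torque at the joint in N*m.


tau = m*g*L = 56.4 * 9.81 * 0.23 = 127.2553

127.2553 N*m


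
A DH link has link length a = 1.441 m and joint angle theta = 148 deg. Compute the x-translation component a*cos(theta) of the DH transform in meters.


a*cos(theta) = 1.441*cos(148 deg) = -1.2220

-1.2220 m


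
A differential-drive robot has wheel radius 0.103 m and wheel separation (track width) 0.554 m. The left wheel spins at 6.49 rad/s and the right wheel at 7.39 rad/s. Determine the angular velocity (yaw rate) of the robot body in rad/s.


omega = r*(wR - wL)/L = 0.103*(7.39 - (6.49))/0.554 = 0.1673

0.1673 rad/s


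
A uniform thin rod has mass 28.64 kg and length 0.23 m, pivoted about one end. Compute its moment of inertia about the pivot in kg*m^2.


I = (1/3)*m*L^2 = (1/3)*28.64*0.23^2 = 0.5050

0.5050 kg*m^2


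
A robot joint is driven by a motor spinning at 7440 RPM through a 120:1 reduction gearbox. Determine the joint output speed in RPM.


omega_joint = omega_motor / N = 7440 / 120 = 62.0000

62.0000 RPM


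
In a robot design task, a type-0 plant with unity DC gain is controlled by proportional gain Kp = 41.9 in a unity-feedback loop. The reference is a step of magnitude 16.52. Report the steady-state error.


e_ss = R/(1 + Kp) = 16.52/(1 + 41.9) = 16.52/42.9000 = 0.3851

0.3851


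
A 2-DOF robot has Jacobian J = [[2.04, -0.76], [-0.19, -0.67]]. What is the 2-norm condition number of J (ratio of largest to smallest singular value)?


JJ^T eigenvalues: trace(JJ^T) = 5.2242, det(JJ^T) = det(J)^2 = 2.28372544
s_max^2 = (5.2242 + sqrt(18.15736388))/2 = 4.74267292
s_min^2 = (5.2242 - sqrt(18.15736388))/2 = 0.48152708
kappa = s_max/s_min = sqrt(4.74267292/0.48152708) = 3.1383

3.1383


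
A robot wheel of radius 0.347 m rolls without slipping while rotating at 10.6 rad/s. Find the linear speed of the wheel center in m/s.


v = omega * r = 10.6 * 0.347 = 3.6782

3.6782 m/s


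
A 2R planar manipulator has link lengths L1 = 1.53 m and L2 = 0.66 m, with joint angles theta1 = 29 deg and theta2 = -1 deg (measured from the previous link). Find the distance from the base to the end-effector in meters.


x = L1*cos(th1) + L2*cos(th1+th2) = 1.920914
y = L1*sin(th1) + L2*sin(th1+th2) = 1.051610
d = sqrt(x^2 + y^2) = sqrt(3.689911 + 1.105884) = 2.1899

2.1899 m


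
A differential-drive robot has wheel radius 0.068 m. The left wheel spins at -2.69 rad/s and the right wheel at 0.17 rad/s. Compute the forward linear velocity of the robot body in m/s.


v = r*(wR + wL)/2 = 0.068*(0.17 + -2.69)/2 = -0.0857

-0.0857 m/s


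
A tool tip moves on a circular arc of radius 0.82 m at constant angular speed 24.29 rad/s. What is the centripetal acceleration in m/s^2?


a_c = omega^2 * r = 24.29^2 * 0.82 = 483.8034

483.8034 m/s^2


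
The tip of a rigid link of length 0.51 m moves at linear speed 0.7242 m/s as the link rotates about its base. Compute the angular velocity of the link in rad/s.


omega = v / L = 0.7242 / 0.51 = 1.4200

1.4200 rad/s


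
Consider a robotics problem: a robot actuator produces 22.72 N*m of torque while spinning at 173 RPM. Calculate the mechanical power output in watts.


omega = 173 * 2*pi/60 = 18.116518 rad/s
P = tau * omega = 22.72 * 18.116518 = 411.6073

411.6073 W


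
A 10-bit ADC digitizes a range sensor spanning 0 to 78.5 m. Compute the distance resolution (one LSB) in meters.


res = range / 2^n = 78.5/2^10 = 78.5/1024 = 0.0767

0.0767 m


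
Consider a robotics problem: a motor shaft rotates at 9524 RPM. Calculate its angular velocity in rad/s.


omega = 9524 * 2*pi/60 = 997.3509

997.3509 rad/s


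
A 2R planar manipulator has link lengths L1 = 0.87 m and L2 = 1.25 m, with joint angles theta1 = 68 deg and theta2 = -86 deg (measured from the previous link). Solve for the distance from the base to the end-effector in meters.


x = L1*cos(th1) + L2*cos(th1+th2) = 1.514728
y = L1*sin(th1) + L2*sin(th1+th2) = 0.420379
d = sqrt(x^2 + y^2) = sqrt(2.294401 + 0.176719) = 1.5720

1.5720 m


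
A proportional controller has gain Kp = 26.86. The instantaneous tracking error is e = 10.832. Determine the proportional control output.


u_P = Kp * e = 26.86 * 10.832 = 290.9475

290.9475


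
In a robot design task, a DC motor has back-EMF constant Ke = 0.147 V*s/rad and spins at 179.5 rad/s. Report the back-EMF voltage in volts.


V_emf = Ke * omega = 0.147*179.5 = 26.3865

26.3865 V


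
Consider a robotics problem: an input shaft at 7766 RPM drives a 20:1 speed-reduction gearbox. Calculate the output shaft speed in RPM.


omega_out = omega_in / N = 7766 / 20 = 388.3000

388.3000 RPM


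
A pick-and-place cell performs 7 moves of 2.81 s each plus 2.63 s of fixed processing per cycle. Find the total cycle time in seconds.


T = 7*2.81 + 2.63 = 22.3000

22.3000 s


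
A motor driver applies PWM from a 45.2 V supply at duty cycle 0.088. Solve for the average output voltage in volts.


V_avg = V_supply * D = 45.2*0.088 = 3.9776

3.9776 V


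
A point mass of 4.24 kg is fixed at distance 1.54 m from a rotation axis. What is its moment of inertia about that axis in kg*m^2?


I = m*r^2 = 4.24*1.54^2 = 10.0556

10.0556 kg*m^2


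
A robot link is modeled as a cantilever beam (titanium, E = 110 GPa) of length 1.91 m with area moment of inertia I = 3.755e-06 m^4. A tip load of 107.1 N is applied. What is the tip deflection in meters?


delta = F*L^3/(3*E*I) = 107.1*1.91^3/(3*1.100e+11*3.755e-06)
      = 746.2589841/1239150 = 6.0223e-04

6.0223e-04 m


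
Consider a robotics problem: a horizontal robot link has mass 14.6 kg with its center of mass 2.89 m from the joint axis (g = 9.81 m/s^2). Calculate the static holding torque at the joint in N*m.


tau = m*g*L = 14.6 * 9.81 * 2.89 = 413.9231

413.9231 N*m


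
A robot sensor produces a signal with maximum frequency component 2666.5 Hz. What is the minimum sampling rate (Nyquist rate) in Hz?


f_s,min = 2*f_max = 2*2666.5 = 5333.0000

5333.0000 Hz


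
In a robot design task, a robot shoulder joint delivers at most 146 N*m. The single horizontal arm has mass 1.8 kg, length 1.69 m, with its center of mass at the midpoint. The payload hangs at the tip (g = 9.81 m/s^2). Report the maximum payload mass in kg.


tau_arm = m_arm*g*(L/2) = 1.8*9.81*1.69/2 = 14.9210 N*m
tau_payload = tau_max - tau_arm = 146 - 14.9210 = 131.0790
m_payload = tau_payload / (g*L) = 131.0790 / (9.81*1.69) = 7.9064

7.9064 kg


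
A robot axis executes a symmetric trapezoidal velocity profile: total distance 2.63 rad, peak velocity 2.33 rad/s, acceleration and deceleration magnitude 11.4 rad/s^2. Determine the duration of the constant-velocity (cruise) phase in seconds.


t_acc = v/a = 0.204386 s, d_acc = v^2/(2a) = 0.238110 rad each
d_cruise = 2.63 - 2*0.238110 = 2.153780 rad
t_cruise = d_cruise/v = 2.153780/2.33 = 0.9244

0.9244 s


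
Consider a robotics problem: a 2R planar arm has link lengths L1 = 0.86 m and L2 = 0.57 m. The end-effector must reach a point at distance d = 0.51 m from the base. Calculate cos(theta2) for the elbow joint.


cos(th2) = (d^2 - L1^2 - L2^2)/(2*L1*L2) = (0.51^2 - 0.86^2 - 0.57^2)/(2*0.86*0.57) = -0.8205

-0.8205


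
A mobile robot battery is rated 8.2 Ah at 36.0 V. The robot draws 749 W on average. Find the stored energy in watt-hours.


E = capacity * V = 8.2*36.0 = 295.2000

295.2000 Wh


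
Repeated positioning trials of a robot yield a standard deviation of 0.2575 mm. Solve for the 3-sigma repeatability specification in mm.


repeatability = 3*sigma = 3*0.2575 = 0.7725

0.7725 mm


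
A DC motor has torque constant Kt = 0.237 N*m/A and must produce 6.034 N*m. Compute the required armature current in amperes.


I = tau / Kt = 6.034/0.237 = 25.4599

25.4599 A


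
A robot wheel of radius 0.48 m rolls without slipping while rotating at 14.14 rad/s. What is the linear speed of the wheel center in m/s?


v = omega * r = 14.14 * 0.48 = 6.7872

6.7872 m/s


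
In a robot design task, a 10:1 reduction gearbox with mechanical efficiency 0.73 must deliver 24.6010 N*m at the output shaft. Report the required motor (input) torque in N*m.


tau_in = tau_out / (N * eta) = 24.6010 / (10 * 0.73) = 3.3700

3.3700 N*m


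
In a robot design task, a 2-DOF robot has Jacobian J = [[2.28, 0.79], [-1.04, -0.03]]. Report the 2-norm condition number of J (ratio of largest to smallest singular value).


JJ^T eigenvalues: trace(JJ^T) = 6.9050, det(JJ^T) = det(J)^2 = 0.56731024
s_max^2 = (6.9050 + sqrt(45.40978404))/2 = 6.82183911
s_min^2 = (6.9050 - sqrt(45.40978404))/2 = 0.08316089
kappa = s_max/s_min = sqrt(6.82183911/0.08316089) = 9.0571

9.0571


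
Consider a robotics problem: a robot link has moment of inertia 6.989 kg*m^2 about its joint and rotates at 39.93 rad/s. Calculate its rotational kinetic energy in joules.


KE = (1/2)*I*omega^2 = 0.5*6.989*39.93^2 = 5571.6479

5571.6479 J


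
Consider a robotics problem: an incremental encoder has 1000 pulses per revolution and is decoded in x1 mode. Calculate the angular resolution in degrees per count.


resolution = 360 / (PPR * 1) = 360 / 1000 = 0.3600

0.3600 degrees
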